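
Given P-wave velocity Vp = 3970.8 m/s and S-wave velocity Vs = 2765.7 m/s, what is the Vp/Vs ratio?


Vp/Vs = 3970.8 / 2765.7
= 1.4357

1.4357


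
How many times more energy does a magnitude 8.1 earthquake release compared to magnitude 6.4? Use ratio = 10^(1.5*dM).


M2 - M1 = 8.1 - 6.4 = 1.7
1.5 * 1.7 = 2.55
ratio = 10^2.55 = 354.81

354.81


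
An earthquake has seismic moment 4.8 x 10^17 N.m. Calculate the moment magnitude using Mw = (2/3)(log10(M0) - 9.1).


log10(M0) = log10(4.8 x 10^17) = 17.6812
Mw = 2/3 * (17.6812 - 9.1)
= 2/3 * 8.5812
= 5.72

5.72


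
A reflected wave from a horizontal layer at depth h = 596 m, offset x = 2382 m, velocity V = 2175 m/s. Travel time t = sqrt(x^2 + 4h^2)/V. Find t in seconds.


x^2 + 4h^2 = 2382^2 + 4*596^2 = 5673924 + 1420864 = 7094788
sqrt(7094788) = 2663.6043
t = 2663.6043 / 2175 = 1.2246 s

1.2246


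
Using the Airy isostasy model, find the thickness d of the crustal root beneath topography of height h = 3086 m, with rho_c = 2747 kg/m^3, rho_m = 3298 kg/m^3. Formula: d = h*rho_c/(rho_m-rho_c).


rho_m - rho_c = 3298 - 2747 = 551
d = 3086 * 2747 / 551
= 8477242 / 551
= 15385.19 m

15385.19


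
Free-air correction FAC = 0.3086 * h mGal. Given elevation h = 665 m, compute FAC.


FAC = 0.3086 * h
= 0.3086 * 665
= 205.219 mGal

205.219


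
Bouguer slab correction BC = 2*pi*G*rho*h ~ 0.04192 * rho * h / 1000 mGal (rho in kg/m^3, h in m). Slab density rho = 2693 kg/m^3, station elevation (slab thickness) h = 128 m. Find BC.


BC = 0.04192 * rho * h / 1000
= 0.04192 * 2693 * 128 / 1000
= 14.45 mGal

14.45


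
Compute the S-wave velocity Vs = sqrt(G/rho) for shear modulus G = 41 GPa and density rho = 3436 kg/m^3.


Convert G to Pa: G = 41e9 Pa
Compute G/rho = 41e9 / 3436 = 11932479.6275
Vs = sqrt(11932479.6275) = 3454.34 m/s

3454.34


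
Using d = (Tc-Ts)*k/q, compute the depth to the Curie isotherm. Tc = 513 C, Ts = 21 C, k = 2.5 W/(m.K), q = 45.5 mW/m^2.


T_Curie - T_surf = 513 - 21 = 492 C
Convert q to W/m^2: 45.5 mW/m^2 = 0.0455 W/m^2
d = 492 * 2.5 / 0.0455 = 27032.97 m

27032.97


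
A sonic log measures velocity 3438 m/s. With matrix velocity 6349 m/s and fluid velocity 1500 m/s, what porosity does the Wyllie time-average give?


1/V - 1/Vm = 1/3438 - 1/6349 = 0.00013336
1/Vf - 1/Vm = 1/1500 - 1/6349 = 0.00050916
phi = 0.00013336 / 0.00050916 = 0.2619

0.2619


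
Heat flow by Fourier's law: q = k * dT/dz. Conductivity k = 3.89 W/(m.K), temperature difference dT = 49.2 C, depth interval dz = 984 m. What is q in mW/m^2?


q = k * dT / dz * 1000
= 3.89 * 49.2 / 984 * 1000
= 0.1945 * 1000
= 194.5 mW/m^2

194.5


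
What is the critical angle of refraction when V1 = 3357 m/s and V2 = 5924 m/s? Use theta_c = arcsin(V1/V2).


V1/V2 = 3357/5924 = 0.566678
theta_c = arcsin(0.566678) = 34.5189 degrees

34.5189


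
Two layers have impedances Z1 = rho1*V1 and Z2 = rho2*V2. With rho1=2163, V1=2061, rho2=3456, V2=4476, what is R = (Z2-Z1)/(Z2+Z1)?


Z1 = 2163 * 2061 = 4457943
Z2 = 3456 * 4476 = 15469056
R = (15469056 - 4457943) / (15469056 + 4457943) = 11011113 / 19926999 = 0.5526

0.5526


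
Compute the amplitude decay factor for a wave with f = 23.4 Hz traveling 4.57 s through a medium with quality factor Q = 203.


pi*f*t/Q = pi*23.4*4.57/203 = 1.654954
A/A0 = exp(-1.654954) = 0.191101

0.191101


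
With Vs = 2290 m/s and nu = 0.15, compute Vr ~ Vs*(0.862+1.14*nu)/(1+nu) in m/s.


Numerator factor = 0.862 + 1.14*0.15 = 1.033
Denominator = 1 + 0.15 = 1.15
Vr = 2290 * 1.033 / 1.15 = 2057.02 m/s

2057.02


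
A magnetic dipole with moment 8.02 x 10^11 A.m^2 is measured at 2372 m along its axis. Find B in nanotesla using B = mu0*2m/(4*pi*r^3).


m = 8.02 x 10^11 = 802000000000 A.m^2
2m = 1604000000000 A.m^2
r^3 = 2372^3 = 13345782848
B = (4pi*10^-7) * 1604000000000 / (4*pi * 13345782848) * 1e9
= 2015645.846543 / 167708053406.73 * 1e9
= 12018.7779 nT

12018.7779


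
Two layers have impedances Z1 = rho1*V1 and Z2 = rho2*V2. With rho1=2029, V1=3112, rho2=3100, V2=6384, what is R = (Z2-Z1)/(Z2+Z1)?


Z1 = 2029 * 3112 = 6314248
Z2 = 3100 * 6384 = 19790400
R = (19790400 - 6314248) / (19790400 + 6314248) = 13476152 / 26104648 = 0.5162

0.5162


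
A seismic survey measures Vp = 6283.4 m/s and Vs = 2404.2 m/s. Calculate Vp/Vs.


Vp/Vs = 6283.4 / 2404.2
= 2.6135

2.6135


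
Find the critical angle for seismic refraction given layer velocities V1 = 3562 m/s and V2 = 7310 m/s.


V1/V2 = 3562/7310 = 0.487278
theta_c = arcsin(0.487278) = 29.1618 degrees

29.1618


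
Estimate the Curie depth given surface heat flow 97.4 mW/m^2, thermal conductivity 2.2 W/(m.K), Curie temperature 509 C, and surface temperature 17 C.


T_Curie - T_surf = 509 - 17 = 492 C
Convert q to W/m^2: 97.4 mW/m^2 = 0.0974 W/m^2
d = 492 * 2.2 / 0.0974 = 11112.94 m

11112.94


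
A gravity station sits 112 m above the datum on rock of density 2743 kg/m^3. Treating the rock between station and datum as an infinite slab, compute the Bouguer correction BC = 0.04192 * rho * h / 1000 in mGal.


BC = 0.04192 * rho * h / 1000
= 0.04192 * 2743 * 112 / 1000
= 12.8785 mGal

12.8785


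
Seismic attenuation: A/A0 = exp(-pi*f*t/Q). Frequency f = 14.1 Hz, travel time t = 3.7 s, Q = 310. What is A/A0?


pi*f*t/Q = pi*14.1*3.7/310 = 0.5287
A/A0 = exp(-0.5287) = 0.589371

0.589371


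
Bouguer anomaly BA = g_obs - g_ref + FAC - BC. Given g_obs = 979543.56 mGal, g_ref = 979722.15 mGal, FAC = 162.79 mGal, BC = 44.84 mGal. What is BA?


BA = g_obs - g_ref + FAC - BC
= 979543.56 - 979722.15 + 162.79 - 44.84
= -60.64 mGal

-60.64


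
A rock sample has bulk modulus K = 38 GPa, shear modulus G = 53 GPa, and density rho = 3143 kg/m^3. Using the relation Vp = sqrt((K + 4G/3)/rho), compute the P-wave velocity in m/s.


First compute the effective modulus:
K + 4G/3 = 38e9 + 4*53e9/3 = 108666666666.67 Pa
Then divide by density:
108666666666.67 / 3143 = 34574186.0218 Pa/(kg/m^3)
Take the square root:
Vp = sqrt(34574186.0218) = 5879.98 m/s

5879.98


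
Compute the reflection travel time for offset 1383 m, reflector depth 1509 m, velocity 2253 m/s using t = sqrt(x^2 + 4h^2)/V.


x^2 + 4h^2 = 1383^2 + 4*1509^2 = 1912689 + 9108324 = 11021013
sqrt(11021013) = 3319.7911
t = 3319.7911 / 2253 = 1.4735 s

1.4735


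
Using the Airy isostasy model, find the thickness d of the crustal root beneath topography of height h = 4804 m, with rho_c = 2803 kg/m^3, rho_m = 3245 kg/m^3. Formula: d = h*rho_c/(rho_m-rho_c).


rho_m - rho_c = 3245 - 2803 = 442
d = 4804 * 2803 / 442
= 13465612 / 442
= 30465.19 m

30465.19


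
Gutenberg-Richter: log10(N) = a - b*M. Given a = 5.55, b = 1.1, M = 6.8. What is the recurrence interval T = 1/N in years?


log10(N) = 5.55 - 1.1*6.8 = -1.93
N = 10^-1.93 = 0.011749
T = 1/N = 1/0.011749 = 85.1138 years

85.1138


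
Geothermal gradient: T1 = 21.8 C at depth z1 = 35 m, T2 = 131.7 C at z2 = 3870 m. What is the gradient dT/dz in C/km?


dT = 131.7 - 21.8 = 109.9 C
dz = 3870 - 35 = 3835 m
gradient = dT/dz * 1000 = 109.9/3835 * 1000 = 28.6571 C/km

28.6571


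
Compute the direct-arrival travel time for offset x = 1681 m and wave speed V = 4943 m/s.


t = x / V
= 1681 / 4943
= 0.3401 s

0.3401


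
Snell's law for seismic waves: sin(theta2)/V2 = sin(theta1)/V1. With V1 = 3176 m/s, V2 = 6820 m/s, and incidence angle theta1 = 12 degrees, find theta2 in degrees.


sin(theta1) = sin(12 deg) = 0.207912
sin(theta2) = V2/V1 * sin(theta1) = 6820/3176 * 0.207912 = 0.44646
theta2 = arcsin(0.44646) = 26.5168 degrees

26.5168


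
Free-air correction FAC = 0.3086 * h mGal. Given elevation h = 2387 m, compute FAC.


FAC = 0.3086 * h
= 0.3086 * 2387
= 736.6282 mGal

736.6282


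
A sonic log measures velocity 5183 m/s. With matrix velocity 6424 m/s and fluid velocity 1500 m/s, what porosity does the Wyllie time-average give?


1/V - 1/Vm = 1/5183 - 1/6424 = 3.727e-05
1/Vf - 1/Vm = 1/1500 - 1/6424 = 0.000511
phi = 3.727e-05 / 0.000511 = 0.0729

0.0729


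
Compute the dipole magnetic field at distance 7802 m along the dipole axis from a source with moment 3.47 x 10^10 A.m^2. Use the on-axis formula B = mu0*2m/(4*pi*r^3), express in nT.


m = 3.47 x 10^10 = 34700000000 A.m^2
2m = 69400000000 A.m^2
r^3 = 7802^3 = 474917133608
B = (4pi*10^-7) * 69400000000 / (4*pi * 474917133608) * 1e9
= 87210.612064 / 5967984712027.26 * 1e9
= 14.6131 nT

14.6131


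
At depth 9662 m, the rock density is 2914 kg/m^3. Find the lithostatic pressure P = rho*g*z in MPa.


P = rho * g * z / 1e6
= 2914 * 9.81 * 9662 / 1e6
= 276201217.08 / 1e6
= 276.2012 MPa

276.2012


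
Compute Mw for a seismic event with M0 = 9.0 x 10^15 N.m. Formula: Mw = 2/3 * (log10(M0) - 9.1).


log10(M0) = log10(9.0 x 10^15) = 15.9542
Mw = 2/3 * (15.9542 - 9.1)
= 2/3 * 6.8542
= 4.57

4.57


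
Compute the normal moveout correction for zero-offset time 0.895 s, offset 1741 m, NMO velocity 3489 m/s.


x/Vnmo = 1741/3489 = 0.498997
(x/Vnmo)^2 = 0.248998
t0^2 = 0.801025
sqrt(0.801025 + 0.248998) = 1.024706
dt = 1.024706 - 0.895 = 0.129706

0.129706


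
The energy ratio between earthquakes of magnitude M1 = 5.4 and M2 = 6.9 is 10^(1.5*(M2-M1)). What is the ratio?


M2 - M1 = 6.9 - 5.4 = 1.5
1.5 * 1.5 = 2.25
ratio = 10^2.25 = 177.83

177.83


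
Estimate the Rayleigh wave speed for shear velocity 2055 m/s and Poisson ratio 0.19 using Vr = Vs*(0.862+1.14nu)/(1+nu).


Numerator factor = 0.862 + 1.14*0.19 = 1.0786
Denominator = 1 + 0.19 = 1.19
Vr = 2055 * 1.0786 / 1.19 = 1862.62 m/s

1862.62


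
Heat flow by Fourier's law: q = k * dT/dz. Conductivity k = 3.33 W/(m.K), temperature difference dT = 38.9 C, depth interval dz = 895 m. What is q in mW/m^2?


q = k * dT / dz * 1000
= 3.33 * 38.9 / 895 * 1000
= 0.144734 * 1000
= 144.7341 mW/m^2

144.7341


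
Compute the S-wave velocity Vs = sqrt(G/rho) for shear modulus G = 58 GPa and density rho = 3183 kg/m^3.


Convert G to Pa: G = 58e9 Pa
Compute G/rho = 58e9 / 3183 = 18221803.3302
Vs = sqrt(18221803.3302) = 4268.7 m/s

4268.7


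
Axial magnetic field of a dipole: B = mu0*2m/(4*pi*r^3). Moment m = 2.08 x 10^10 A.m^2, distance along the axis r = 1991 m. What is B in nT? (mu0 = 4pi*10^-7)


m = 2.08 x 10^10 = 20800000000 A.m^2
2m = 41600000000 A.m^2
r^3 = 1991^3 = 7892485271
B = (4pi*10^-7) * 41600000000 / (4*pi * 7892485271) * 1e9
= 52276.101756 / 99179894983.76 * 1e9
= 527.0837 nT

527.0837


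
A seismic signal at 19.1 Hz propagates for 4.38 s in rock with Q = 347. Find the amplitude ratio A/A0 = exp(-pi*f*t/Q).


pi*f*t/Q = pi*19.1*4.38/347 = 0.757404
A/A0 = exp(-0.757404) = 0.468882

0.468882


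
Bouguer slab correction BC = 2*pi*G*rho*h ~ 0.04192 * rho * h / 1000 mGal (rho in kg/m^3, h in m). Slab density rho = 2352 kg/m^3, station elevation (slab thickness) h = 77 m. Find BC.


BC = 0.04192 * rho * h / 1000
= 0.04192 * 2352 * 77 / 1000
= 7.5919 mGal

7.5919


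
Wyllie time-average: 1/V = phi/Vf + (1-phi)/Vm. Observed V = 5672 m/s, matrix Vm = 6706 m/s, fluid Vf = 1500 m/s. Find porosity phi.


1/V - 1/Vm = 1/5672 - 1/6706 = 2.718e-05
1/Vf - 1/Vm = 1/1500 - 1/6706 = 0.00051755
phi = 2.718e-05 / 0.00051755 = 0.0525

0.0525


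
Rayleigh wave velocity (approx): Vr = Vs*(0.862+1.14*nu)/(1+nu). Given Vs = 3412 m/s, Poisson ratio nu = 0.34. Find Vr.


Numerator factor = 0.862 + 1.14*0.34 = 1.2496
Denominator = 1 + 0.34 = 1.34
Vr = 3412 * 1.2496 / 1.34 = 3181.82 m/s

3181.82


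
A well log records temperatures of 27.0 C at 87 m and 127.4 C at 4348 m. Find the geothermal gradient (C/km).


dT = 127.4 - 27.0 = 100.4 C
dz = 4348 - 87 = 4261 m
gradient = dT/dz * 1000 = 100.4/4261 * 1000 = 23.5625 C/km

23.5625


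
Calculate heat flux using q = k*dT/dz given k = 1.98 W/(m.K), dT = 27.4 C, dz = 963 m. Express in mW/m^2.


q = k * dT / dz * 1000
= 1.98 * 27.4 / 963 * 1000
= 0.056336 * 1000
= 56.3364 mW/m^2

56.3364


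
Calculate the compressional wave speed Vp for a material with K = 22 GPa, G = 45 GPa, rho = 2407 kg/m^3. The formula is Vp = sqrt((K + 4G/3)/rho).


First compute the effective modulus:
K + 4G/3 = 22e9 + 4*45e9/3 = 82000000000.0 Pa
Then divide by density:
82000000000.0 / 2407 = 34067303.6975 Pa/(kg/m^3)
Take the square root:
Vp = sqrt(34067303.6975) = 5836.72 m/s

5836.72


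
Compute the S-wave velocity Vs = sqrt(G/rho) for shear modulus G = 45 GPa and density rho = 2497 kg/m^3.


Convert G to Pa: G = 45e9 Pa
Compute G/rho = 45e9 / 2497 = 18021625.9511
Vs = sqrt(18021625.9511) = 4245.19 m/s

4245.19


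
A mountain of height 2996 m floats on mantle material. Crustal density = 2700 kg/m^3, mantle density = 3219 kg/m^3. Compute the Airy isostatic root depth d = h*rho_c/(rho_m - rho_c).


rho_m - rho_c = 3219 - 2700 = 519
d = 2996 * 2700 / 519
= 8089200 / 519
= 15586.13 m

15586.13


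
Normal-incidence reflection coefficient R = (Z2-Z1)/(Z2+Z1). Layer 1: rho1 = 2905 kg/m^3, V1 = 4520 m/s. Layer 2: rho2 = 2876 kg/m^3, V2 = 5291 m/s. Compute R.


Z1 = 2905 * 4520 = 13130600
Z2 = 2876 * 5291 = 15216916
R = (15216916 - 13130600) / (15216916 + 13130600) = 2086316 / 28347516 = 0.0736

0.0736


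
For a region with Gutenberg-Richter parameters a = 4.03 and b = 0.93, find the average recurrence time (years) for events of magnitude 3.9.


log10(N) = 4.03 - 0.93*3.9 = 0.403
N = 10^0.403 = 2.529298
T = 1/N = 1/2.529298 = 0.3954 years

0.3954


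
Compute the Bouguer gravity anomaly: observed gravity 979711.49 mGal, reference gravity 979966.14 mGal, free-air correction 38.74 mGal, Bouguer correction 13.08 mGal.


BA = g_obs - g_ref + FAC - BC
= 979711.49 - 979966.14 + 38.74 - 13.08
= -228.99 mGal

-228.99


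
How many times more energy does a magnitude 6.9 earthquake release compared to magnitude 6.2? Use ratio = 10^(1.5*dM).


M2 - M1 = 6.9 - 6.2 = 0.7
1.5 * 0.7 = 1.05
ratio = 10^1.05 = 11.22

11.22


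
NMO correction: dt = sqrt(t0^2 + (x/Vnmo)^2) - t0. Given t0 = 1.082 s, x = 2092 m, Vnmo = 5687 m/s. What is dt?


x/Vnmo = 2092/5687 = 0.367857
(x/Vnmo)^2 = 0.135318
t0^2 = 1.170724
sqrt(1.170724 + 0.135318) = 1.142822
dt = 1.142822 - 1.082 = 0.060822

0.060822


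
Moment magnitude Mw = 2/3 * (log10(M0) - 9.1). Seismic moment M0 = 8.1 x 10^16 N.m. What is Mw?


log10(M0) = log10(8.1 x 10^16) = 16.9085
Mw = 2/3 * (16.9085 - 9.1)
= 2/3 * 7.8085
= 5.21

5.21


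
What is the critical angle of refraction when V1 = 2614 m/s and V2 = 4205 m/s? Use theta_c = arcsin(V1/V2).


V1/V2 = 2614/4205 = 0.621641
theta_c = arcsin(0.621641) = 38.4361 degrees

38.4361


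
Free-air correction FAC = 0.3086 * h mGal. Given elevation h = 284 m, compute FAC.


FAC = 0.3086 * h
= 0.3086 * 284
= 87.6424 mGal

87.6424


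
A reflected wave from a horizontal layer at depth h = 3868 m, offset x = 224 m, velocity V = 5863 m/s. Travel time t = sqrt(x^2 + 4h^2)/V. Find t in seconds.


x^2 + 4h^2 = 224^2 + 4*3868^2 = 50176 + 59845696 = 59895872
sqrt(59895872) = 7739.2423
t = 7739.2423 / 5863 = 1.32 s

1.32


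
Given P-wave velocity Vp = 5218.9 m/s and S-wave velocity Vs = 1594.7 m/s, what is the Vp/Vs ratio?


Vp/Vs = 5218.9 / 1594.7
= 3.2727

3.2727


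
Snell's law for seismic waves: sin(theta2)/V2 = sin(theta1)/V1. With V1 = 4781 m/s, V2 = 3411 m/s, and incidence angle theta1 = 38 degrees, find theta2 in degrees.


sin(theta1) = sin(38 deg) = 0.615661
sin(theta2) = V2/V1 * sin(theta1) = 3411/4781 * 0.615661 = 0.439243
theta2 = arcsin(0.439243) = 26.0556 degrees

26.0556


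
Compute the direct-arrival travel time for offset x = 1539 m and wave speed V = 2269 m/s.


t = x / V
= 1539 / 2269
= 0.6783 s

0.6783


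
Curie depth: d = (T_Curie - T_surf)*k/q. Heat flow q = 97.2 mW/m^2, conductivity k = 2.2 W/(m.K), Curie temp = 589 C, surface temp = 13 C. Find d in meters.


T_Curie - T_surf = 589 - 13 = 576 C
Convert q to W/m^2: 97.2 mW/m^2 = 0.0972 W/m^2
d = 576 * 2.2 / 0.0972 = 13037.04 m

13037.04


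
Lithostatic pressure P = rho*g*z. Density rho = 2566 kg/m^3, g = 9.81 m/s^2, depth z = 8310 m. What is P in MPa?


P = rho * g * z / 1e6
= 2566 * 9.81 * 8310 / 1e6
= 209183142.6 / 1e6
= 209.1831 MPa

209.1831


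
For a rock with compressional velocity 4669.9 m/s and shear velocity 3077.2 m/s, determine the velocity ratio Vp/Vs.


Vp/Vs = 4669.9 / 3077.2
= 1.5176

1.5176


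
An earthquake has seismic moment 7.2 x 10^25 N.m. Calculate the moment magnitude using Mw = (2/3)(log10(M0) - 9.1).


log10(M0) = log10(7.2 x 10^25) = 25.8573
Mw = 2/3 * (25.8573 - 9.1)
= 2/3 * 16.7573
= 11.17

11.17


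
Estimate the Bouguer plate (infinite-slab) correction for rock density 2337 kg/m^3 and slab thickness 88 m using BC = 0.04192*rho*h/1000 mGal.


BC = 0.04192 * rho * h / 1000
= 0.04192 * 2337 * 88 / 1000
= 8.6211 mGal

8.6211


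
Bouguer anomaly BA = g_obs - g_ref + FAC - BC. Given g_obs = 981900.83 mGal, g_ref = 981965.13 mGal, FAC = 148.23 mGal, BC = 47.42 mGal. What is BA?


BA = g_obs - g_ref + FAC - BC
= 981900.83 - 981965.13 + 148.23 - 47.42
= 36.51 mGal

36.51


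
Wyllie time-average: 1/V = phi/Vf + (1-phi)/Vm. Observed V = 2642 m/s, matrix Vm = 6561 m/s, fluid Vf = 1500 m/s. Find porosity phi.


1/V - 1/Vm = 1/2642 - 1/6561 = 0.00022609
1/Vf - 1/Vm = 1/1500 - 1/6561 = 0.00051425
phi = 0.00022609 / 0.00051425 = 0.4396

0.4396


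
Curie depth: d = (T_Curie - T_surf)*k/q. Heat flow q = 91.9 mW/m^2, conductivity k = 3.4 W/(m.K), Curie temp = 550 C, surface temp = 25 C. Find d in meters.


T_Curie - T_surf = 550 - 25 = 525 C
Convert q to W/m^2: 91.9 mW/m^2 = 0.0919 W/m^2
d = 525 * 3.4 / 0.0919 = 19423.29 m

19423.29


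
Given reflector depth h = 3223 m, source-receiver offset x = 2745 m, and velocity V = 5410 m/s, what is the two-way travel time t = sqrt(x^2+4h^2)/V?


x^2 + 4h^2 = 2745^2 + 4*3223^2 = 7535025 + 41550916 = 49085941
sqrt(49085941) = 7006.136
t = 7006.136 / 5410 = 1.295 s

1.295


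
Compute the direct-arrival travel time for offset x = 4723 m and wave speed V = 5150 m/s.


t = x / V
= 4723 / 5150
= 0.9171 s

0.9171


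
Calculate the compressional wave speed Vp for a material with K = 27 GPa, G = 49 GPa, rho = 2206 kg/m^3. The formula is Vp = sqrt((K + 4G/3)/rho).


First compute the effective modulus:
K + 4G/3 = 27e9 + 4*49e9/3 = 92333333333.33 Pa
Then divide by density:
92333333333.33 / 2206 = 41855545.482 Pa/(kg/m^3)
Take the square root:
Vp = sqrt(41855545.482) = 6469.59 m/s

6469.59


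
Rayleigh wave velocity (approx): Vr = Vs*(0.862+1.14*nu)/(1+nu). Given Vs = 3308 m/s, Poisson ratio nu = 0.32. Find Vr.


Numerator factor = 0.862 + 1.14*0.32 = 1.2268
Denominator = 1 + 0.32 = 1.32
Vr = 3308 * 1.2268 / 1.32 = 3074.44 m/s

3074.44


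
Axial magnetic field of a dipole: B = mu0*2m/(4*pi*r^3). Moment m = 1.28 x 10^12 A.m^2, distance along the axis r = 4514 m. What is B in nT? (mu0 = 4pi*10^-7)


m = 1.28 x 10^12 = 1280000000000 A.m^2
2m = 2560000000000 A.m^2
r^3 = 4514^3 = 91978148744
B = (4pi*10^-7) * 2560000000000 / (4*pi * 91978148744) * 1e9
= 3216990.877276 / 1155831505539.76 * 1e9
= 2783.2698 nT

2783.2698


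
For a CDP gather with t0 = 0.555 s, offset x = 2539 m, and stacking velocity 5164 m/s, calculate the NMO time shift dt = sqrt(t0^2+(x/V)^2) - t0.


x/Vnmo = 2539/5164 = 0.491673
(x/Vnmo)^2 = 0.241742
t0^2 = 0.308025
sqrt(0.308025 + 0.241742) = 0.741463
dt = 0.741463 - 0.555 = 0.186463

0.186463


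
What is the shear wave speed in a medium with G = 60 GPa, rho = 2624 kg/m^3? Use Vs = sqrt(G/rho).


Convert G to Pa: G = 60e9 Pa
Compute G/rho = 60e9 / 2624 = 22865853.6585
Vs = sqrt(22865853.6585) = 4781.83 m/s

4781.83


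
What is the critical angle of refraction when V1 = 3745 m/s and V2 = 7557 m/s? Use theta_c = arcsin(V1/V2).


V1/V2 = 3745/7557 = 0.495567
theta_c = arcsin(0.495567) = 29.7071 degrees

29.7071


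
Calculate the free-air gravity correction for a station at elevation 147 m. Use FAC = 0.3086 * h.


FAC = 0.3086 * h
= 0.3086 * 147
= 45.3642 mGal

45.3642


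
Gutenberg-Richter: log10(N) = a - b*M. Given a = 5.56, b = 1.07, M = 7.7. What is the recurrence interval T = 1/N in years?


log10(N) = 5.56 - 1.07*7.7 = -2.679
N = 10^-2.679 = 0.002094
T = 1/N = 1/0.002094 = 477.5293 years

477.5293


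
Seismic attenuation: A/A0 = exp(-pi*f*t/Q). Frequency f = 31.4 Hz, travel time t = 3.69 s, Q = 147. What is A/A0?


pi*f*t/Q = pi*31.4*3.69/147 = 2.476216
A/A0 = exp(-2.476216) = 0.084061

0.084061


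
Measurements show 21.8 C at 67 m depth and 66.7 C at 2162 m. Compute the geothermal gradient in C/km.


dT = 66.7 - 21.8 = 44.9 C
dz = 2162 - 67 = 2095 m
gradient = dT/dz * 1000 = 44.9/2095 * 1000 = 21.432 C/km

21.432


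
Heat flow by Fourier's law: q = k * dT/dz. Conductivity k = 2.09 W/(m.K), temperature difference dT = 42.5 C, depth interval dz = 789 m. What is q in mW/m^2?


q = k * dT / dz * 1000
= 2.09 * 42.5 / 789 * 1000
= 0.112579 * 1000
= 112.5792 mW/m^2

112.5792


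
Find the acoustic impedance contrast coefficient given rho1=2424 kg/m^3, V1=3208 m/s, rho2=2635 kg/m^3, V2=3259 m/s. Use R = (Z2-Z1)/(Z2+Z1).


Z1 = 2424 * 3208 = 7776192
Z2 = 2635 * 3259 = 8587465
R = (8587465 - 7776192) / (8587465 + 7776192) = 811273 / 16363657 = 0.0496

0.0496


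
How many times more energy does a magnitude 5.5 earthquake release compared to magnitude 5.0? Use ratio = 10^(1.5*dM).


M2 - M1 = 5.5 - 5.0 = 0.5
1.5 * 0.5 = 0.75
ratio = 10^0.75 = 5.62

5.62


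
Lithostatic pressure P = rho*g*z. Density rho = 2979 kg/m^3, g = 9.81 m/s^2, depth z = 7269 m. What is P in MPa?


P = rho * g * z / 1e6
= 2979 * 9.81 * 7269 / 1e6
= 212429183.31 / 1e6
= 212.4292 MPa

212.4292


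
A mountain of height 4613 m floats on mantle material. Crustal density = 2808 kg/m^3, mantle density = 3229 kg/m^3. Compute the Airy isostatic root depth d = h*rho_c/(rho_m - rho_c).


rho_m - rho_c = 3229 - 2808 = 421
d = 4613 * 2808 / 421
= 12953304 / 421
= 30767.94 m

30767.94


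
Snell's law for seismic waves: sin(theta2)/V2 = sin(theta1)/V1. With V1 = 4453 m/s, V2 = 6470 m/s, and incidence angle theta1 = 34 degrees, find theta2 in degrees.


sin(theta1) = sin(34 deg) = 0.559193
sin(theta2) = V2/V1 * sin(theta1) = 6470/4453 * 0.559193 = 0.812481
theta2 = arcsin(0.812481) = 54.339 degrees

54.339


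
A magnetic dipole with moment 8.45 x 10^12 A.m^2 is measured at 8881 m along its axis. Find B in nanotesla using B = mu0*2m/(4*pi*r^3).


m = 8.45 x 10^12 = 8450000000000 A.m^2
2m = 16900000000000 A.m^2
r^3 = 8881^3 = 700463661841
B = (4pi*10^-7) * 16900000000000 / (4*pi * 700463661841) * 1e9
= 21237166.338267 / 8802285976585.16 * 1e9
= 2412.6876 nT

2412.6876


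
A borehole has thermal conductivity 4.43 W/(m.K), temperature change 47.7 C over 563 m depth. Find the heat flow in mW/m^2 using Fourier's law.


q = k * dT / dz * 1000
= 4.43 * 47.7 / 563 * 1000
= 0.37533 * 1000
= 375.3304 mW/m^2

375.3304


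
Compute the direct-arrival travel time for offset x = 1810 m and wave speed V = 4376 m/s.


t = x / V
= 1810 / 4376
= 0.4136 s

0.4136


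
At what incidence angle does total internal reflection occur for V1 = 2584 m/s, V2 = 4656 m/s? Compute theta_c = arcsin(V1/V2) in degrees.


V1/V2 = 2584/4656 = 0.554983
theta_c = arcsin(0.554983) = 33.7095 degrees

33.7095


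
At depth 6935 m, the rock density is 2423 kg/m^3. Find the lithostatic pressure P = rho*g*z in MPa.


P = rho * g * z / 1e6
= 2423 * 9.81 * 6935 / 1e6
= 164842384.05 / 1e6
= 164.8424 MPa

164.8424


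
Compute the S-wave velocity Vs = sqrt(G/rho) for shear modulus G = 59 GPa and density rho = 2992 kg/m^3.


Convert G to Pa: G = 59e9 Pa
Compute G/rho = 59e9 / 2992 = 19719251.3369
Vs = sqrt(19719251.3369) = 4440.64 m/s

4440.64


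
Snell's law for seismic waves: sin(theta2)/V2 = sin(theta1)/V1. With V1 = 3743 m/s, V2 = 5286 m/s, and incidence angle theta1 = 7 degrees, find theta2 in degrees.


sin(theta1) = sin(7 deg) = 0.121869
sin(theta2) = V2/V1 * sin(theta1) = 5286/3743 * 0.121869 = 0.172108
theta2 = arcsin(0.172108) = 9.9104 degrees

9.9104


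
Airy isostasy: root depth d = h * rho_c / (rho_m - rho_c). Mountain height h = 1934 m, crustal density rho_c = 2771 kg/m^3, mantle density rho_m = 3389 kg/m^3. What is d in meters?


rho_m - rho_c = 3389 - 2771 = 618
d = 1934 * 2771 / 618
= 5359114 / 618
= 8671.71 m

8671.71


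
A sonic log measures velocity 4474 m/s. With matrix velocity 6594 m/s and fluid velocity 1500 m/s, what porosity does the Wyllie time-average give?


1/V - 1/Vm = 1/4474 - 1/6594 = 7.186e-05
1/Vf - 1/Vm = 1/1500 - 1/6594 = 0.00051501
phi = 7.186e-05 / 0.00051501 = 0.1395

0.1395


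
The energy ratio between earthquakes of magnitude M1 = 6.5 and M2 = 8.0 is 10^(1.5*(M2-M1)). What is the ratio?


M2 - M1 = 8.0 - 6.5 = 1.5
1.5 * 1.5 = 2.25
ratio = 10^2.25 = 177.83

177.83


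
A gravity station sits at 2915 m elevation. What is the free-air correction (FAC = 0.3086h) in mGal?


FAC = 0.3086 * h
= 0.3086 * 2915
= 899.569 mGal

899.569


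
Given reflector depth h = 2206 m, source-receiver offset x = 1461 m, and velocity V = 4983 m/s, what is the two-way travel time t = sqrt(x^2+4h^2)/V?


x^2 + 4h^2 = 1461^2 + 4*2206^2 = 2134521 + 19465744 = 21600265
sqrt(21600265) = 4647.6085
t = 4647.6085 / 4983 = 0.9327 s

0.9327


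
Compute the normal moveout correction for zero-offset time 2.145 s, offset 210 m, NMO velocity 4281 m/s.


x/Vnmo = 210/4281 = 0.049054
(x/Vnmo)^2 = 0.002406
t0^2 = 4.601025
sqrt(4.601025 + 0.002406) = 2.145561
dt = 2.145561 - 2.145 = 0.000561

5.610000e-04


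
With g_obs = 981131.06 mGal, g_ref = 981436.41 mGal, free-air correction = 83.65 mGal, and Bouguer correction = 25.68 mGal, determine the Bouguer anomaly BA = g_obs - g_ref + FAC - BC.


BA = g_obs - g_ref + FAC - BC
= 981131.06 - 981436.41 + 83.65 - 25.68
= -247.38 mGal

-247.38


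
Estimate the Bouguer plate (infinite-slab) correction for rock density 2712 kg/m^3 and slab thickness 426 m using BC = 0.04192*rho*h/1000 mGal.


BC = 0.04192 * rho * h / 1000
= 0.04192 * 2712 * 426 / 1000
= 48.4307 mGal

48.4307


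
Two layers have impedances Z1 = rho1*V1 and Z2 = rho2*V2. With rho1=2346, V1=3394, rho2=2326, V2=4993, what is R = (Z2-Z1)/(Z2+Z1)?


Z1 = 2346 * 3394 = 7962324
Z2 = 2326 * 4993 = 11613718
R = (11613718 - 7962324) / (11613718 + 7962324) = 3651394 / 19576042 = 0.1865

0.1865


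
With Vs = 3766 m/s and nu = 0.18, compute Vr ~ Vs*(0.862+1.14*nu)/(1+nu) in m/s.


Numerator factor = 0.862 + 1.14*0.18 = 1.0672
Denominator = 1 + 0.18 = 1.18
Vr = 3766 * 1.0672 / 1.18 = 3406.0 m/s

3406.0


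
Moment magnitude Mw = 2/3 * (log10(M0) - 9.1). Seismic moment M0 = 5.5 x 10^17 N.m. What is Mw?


log10(M0) = log10(5.5 x 10^17) = 17.7404
Mw = 2/3 * (17.7404 - 9.1)
= 2/3 * 8.6404
= 5.76

5.76


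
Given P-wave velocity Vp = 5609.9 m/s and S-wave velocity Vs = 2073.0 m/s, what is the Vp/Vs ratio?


Vp/Vs = 5609.9 / 2073.0
= 2.7062

2.7062


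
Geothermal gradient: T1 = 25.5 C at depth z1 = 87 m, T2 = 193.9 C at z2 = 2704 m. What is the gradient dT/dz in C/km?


dT = 193.9 - 25.5 = 168.4 C
dz = 2704 - 87 = 2617 m
gradient = dT/dz * 1000 = 168.4/2617 * 1000 = 64.3485 C/km

64.3485


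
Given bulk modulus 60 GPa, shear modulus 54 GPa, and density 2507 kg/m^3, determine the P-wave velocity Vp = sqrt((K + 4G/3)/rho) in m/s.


First compute the effective modulus:
K + 4G/3 = 60e9 + 4*54e9/3 = 132000000000.0 Pa
Then divide by density:
132000000000.0 / 2507 = 52652572.7962 Pa/(kg/m^3)
Take the square root:
Vp = sqrt(52652572.7962) = 7256.21 m/s

7256.21


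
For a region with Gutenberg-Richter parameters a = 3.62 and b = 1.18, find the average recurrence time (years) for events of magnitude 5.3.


log10(N) = 3.62 - 1.18*5.3 = -2.634
N = 10^-2.634 = 0.002323
T = 1/N = 1/0.002323 = 430.5266 years

430.5266


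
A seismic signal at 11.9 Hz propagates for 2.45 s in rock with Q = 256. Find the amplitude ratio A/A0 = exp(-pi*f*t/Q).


pi*f*t/Q = pi*11.9*2.45/256 = 0.357786
A/A0 = exp(-0.357786) = 0.699223

0.699223


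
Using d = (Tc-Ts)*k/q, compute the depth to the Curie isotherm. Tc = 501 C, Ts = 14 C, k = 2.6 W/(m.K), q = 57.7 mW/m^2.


T_Curie - T_surf = 501 - 14 = 487 C
Convert q to W/m^2: 57.7 mW/m^2 = 0.0577 W/m^2
d = 487 * 2.6 / 0.0577 = 21944.54 m

21944.54


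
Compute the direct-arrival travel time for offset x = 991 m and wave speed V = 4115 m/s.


t = x / V
= 991 / 4115
= 0.2408 s

0.2408


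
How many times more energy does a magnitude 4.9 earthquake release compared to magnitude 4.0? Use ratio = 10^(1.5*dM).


M2 - M1 = 4.9 - 4.0 = 0.9
1.5 * 0.9 = 1.35
ratio = 10^1.35 = 22.39

22.39


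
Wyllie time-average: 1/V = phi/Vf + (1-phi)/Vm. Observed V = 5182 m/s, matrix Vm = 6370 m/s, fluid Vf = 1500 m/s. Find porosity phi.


1/V - 1/Vm = 1/5182 - 1/6370 = 3.599e-05
1/Vf - 1/Vm = 1/1500 - 1/6370 = 0.00050968
phi = 3.599e-05 / 0.00050968 = 0.0706

0.0706


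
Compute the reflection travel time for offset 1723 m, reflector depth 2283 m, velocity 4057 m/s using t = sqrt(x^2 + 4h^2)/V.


x^2 + 4h^2 = 1723^2 + 4*2283^2 = 2968729 + 20848356 = 23817085
sqrt(23817085) = 4880.2751
t = 4880.2751 / 4057 = 1.2029 s

1.2029


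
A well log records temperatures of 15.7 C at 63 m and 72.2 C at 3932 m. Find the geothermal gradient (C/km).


dT = 72.2 - 15.7 = 56.5 C
dz = 3932 - 63 = 3869 m
gradient = dT/dz * 1000 = 56.5/3869 * 1000 = 14.6033 C/km

14.6033


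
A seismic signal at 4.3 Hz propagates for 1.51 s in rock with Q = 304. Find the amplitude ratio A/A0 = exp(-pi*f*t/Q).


pi*f*t/Q = pi*4.3*1.51/304 = 0.0671
A/A0 = exp(-0.0671) = 0.935102

0.935102


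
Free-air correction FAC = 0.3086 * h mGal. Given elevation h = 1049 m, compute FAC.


FAC = 0.3086 * h
= 0.3086 * 1049
= 323.7214 mGal

323.7214


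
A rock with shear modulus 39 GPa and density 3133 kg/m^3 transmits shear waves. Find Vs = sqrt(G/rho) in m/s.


Convert G to Pa: G = 39e9 Pa
Compute G/rho = 39e9 / 3133 = 12448132.7801
Vs = sqrt(12448132.7801) = 3528.19 m/s

3528.19


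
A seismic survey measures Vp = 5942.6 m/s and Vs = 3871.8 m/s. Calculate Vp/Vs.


Vp/Vs = 5942.6 / 3871.8
= 1.5348

1.5348


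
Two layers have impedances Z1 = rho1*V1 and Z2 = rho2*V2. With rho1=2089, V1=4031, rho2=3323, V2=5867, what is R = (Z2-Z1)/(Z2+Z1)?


Z1 = 2089 * 4031 = 8420759
Z2 = 3323 * 5867 = 19496041
R = (19496041 - 8420759) / (19496041 + 8420759) = 11075282 / 27916800 = 0.3967

0.3967


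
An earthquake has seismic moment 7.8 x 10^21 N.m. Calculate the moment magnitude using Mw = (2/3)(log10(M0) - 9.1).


log10(M0) = log10(7.8 x 10^21) = 21.8921
Mw = 2/3 * (21.8921 - 9.1)
= 2/3 * 12.7921
= 8.53

8.53


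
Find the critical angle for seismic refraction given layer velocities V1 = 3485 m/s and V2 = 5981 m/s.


V1/V2 = 3485/5981 = 0.582678
theta_c = arcsin(0.582678) = 35.6392 degrees

35.6392


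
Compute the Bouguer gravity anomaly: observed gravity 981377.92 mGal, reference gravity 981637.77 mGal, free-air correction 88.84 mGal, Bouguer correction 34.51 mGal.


BA = g_obs - g_ref + FAC - BC
= 981377.92 - 981637.77 + 88.84 - 34.51
= -205.52 mGal

-205.52


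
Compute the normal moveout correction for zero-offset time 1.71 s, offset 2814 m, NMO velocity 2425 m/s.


x/Vnmo = 2814/2425 = 1.160412
(x/Vnmo)^2 = 1.346557
t0^2 = 2.9241
sqrt(2.9241 + 1.346557) = 2.066557
dt = 2.066557 - 1.71 = 0.356557

0.356557


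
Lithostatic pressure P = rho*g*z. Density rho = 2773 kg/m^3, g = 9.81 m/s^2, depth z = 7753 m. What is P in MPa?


P = rho * g * z / 1e6
= 2773 * 9.81 * 7753 / 1e6
= 210905866.89 / 1e6
= 210.9059 MPa

210.9059


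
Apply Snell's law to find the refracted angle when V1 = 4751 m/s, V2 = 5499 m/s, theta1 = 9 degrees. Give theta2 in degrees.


sin(theta1) = sin(9 deg) = 0.156434
sin(theta2) = V2/V1 * sin(theta1) = 5499/4751 * 0.156434 = 0.181064
theta2 = arcsin(0.181064) = 10.4317 degrees

10.4317


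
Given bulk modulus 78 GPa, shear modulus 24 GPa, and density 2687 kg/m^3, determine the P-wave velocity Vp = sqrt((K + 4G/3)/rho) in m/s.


First compute the effective modulus:
K + 4G/3 = 78e9 + 4*24e9/3 = 110000000000.0 Pa
Then divide by density:
110000000000.0 / 2687 = 40937848.9021 Pa/(kg/m^3)
Take the square root:
Vp = sqrt(40937848.9021) = 6398.27 m/s

6398.27


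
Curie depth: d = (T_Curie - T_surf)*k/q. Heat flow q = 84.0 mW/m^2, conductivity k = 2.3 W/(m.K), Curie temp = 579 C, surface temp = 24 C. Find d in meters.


T_Curie - T_surf = 579 - 24 = 555 C
Convert q to W/m^2: 84.0 mW/m^2 = 0.084 W/m^2
d = 555 * 2.3 / 0.084 = 15196.43 m

15196.43


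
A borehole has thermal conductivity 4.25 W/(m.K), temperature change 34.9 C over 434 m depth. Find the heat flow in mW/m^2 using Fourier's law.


q = k * dT / dz * 1000
= 4.25 * 34.9 / 434 * 1000
= 0.341763 * 1000
= 341.7627 mW/m^2

341.7627


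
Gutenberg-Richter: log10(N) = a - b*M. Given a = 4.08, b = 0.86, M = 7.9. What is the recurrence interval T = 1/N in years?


log10(N) = 4.08 - 0.86*7.9 = -2.714
N = 10^-2.714 = 0.001932
T = 1/N = 1/0.001932 = 517.6068 years

517.6068


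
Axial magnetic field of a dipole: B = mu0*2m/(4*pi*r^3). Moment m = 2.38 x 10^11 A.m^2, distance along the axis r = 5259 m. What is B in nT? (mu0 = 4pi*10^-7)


m = 2.38 x 10^11 = 238000000000 A.m^2
2m = 476000000000 A.m^2
r^3 = 5259^3 = 145448588979
B = (4pi*10^-7) * 476000000000 / (4*pi * 145448588979) * 1e9
= 598159.241243 / 1827760874445.71 * 1e9
= 327.2634 nT

327.2634


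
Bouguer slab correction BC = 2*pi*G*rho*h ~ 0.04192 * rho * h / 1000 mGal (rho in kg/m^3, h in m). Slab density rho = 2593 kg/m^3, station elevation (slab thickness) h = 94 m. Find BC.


BC = 0.04192 * rho * h / 1000
= 0.04192 * 2593 * 94 / 1000
= 10.2177 mGal

10.2177


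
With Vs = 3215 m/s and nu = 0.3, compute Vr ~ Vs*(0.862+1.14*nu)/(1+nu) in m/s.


Numerator factor = 0.862 + 1.14*0.3 = 1.204
Denominator = 1 + 0.3 = 1.3
Vr = 3215 * 1.204 / 1.3 = 2977.58 m/s

2977.58


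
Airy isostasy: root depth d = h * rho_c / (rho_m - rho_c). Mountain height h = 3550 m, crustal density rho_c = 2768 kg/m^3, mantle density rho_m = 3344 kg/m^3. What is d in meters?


rho_m - rho_c = 3344 - 2768 = 576
d = 3550 * 2768 / 576
= 9826400 / 576
= 17059.72 m

17059.72


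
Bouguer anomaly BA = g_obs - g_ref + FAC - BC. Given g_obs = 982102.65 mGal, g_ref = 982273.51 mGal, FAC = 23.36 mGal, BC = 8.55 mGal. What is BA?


BA = g_obs - g_ref + FAC - BC
= 982102.65 - 982273.51 + 23.36 - 8.55
= -156.05 mGal

-156.05


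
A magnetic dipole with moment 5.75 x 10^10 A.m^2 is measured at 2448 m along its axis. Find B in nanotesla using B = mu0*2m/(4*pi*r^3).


m = 5.75 x 10^10 = 57500000000 A.m^2
2m = 115000000000 A.m^2
r^3 = 2448^3 = 14670139392
B = (4pi*10^-7) * 115000000000 / (4*pi * 14670139392) * 1e9
= 144513.262065 / 184350408564.18 * 1e9
= 783.9053 nT

783.9053


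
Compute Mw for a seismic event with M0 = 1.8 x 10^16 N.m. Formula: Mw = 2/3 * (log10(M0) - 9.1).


log10(M0) = log10(1.8 x 10^16) = 16.2553
Mw = 2/3 * (16.2553 - 9.1)
= 2/3 * 7.1553
= 4.77

4.77


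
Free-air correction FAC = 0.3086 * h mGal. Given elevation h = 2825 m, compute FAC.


FAC = 0.3086 * h
= 0.3086 * 2825
= 871.795 mGal

871.795


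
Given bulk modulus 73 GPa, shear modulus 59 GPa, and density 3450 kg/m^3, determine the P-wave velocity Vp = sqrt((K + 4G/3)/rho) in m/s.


First compute the effective modulus:
K + 4G/3 = 73e9 + 4*59e9/3 = 151666666666.67 Pa
Then divide by density:
151666666666.67 / 3450 = 43961352.657 Pa/(kg/m^3)
Take the square root:
Vp = sqrt(43961352.657) = 6630.34 m/s

6630.34


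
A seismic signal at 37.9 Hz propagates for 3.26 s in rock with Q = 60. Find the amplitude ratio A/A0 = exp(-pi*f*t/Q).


pi*f*t/Q = pi*37.9*3.26/60 = 6.469272
A/A0 = exp(-6.469272) = 0.00155

0.00155


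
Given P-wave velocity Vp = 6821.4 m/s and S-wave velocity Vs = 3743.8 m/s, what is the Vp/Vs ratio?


Vp/Vs = 6821.4 / 3743.8
= 1.8221

1.8221


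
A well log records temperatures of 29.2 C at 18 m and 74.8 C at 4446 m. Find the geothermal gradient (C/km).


dT = 74.8 - 29.2 = 45.6 C
dz = 4446 - 18 = 4428 m
gradient = dT/dz * 1000 = 45.6/4428 * 1000 = 10.2981 C/km

10.2981


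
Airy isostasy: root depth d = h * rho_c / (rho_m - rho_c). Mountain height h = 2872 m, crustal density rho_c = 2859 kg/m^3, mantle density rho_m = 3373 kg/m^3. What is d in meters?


rho_m - rho_c = 3373 - 2859 = 514
d = 2872 * 2859 / 514
= 8211048 / 514
= 15974.8 m

15974.8


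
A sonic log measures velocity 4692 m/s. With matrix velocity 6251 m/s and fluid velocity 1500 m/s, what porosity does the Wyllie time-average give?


1/V - 1/Vm = 1/4692 - 1/6251 = 5.315e-05
1/Vf - 1/Vm = 1/1500 - 1/6251 = 0.00050669
phi = 5.315e-05 / 0.00050669 = 0.1049

0.1049


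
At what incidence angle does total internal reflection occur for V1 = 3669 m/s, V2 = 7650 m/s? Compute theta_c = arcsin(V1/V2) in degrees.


V1/V2 = 3669/7650 = 0.479608
theta_c = arcsin(0.479608) = 28.6598 degrees

28.6598


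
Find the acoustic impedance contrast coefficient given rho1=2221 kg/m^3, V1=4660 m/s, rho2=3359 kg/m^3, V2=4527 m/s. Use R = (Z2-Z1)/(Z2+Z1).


Z1 = 2221 * 4660 = 10349860
Z2 = 3359 * 4527 = 15206193
R = (15206193 - 10349860) / (15206193 + 10349860) = 4856333 / 25556053 = 0.19

0.19


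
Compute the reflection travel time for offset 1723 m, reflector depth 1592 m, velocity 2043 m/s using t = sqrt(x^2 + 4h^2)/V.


x^2 + 4h^2 = 1723^2 + 4*1592^2 = 2968729 + 10137856 = 13106585
sqrt(13106585) = 3620.3018
t = 3620.3018 / 2043 = 1.7721 s

1.7721


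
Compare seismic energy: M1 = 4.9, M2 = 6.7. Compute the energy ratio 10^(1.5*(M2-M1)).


M2 - M1 = 6.7 - 4.9 = 1.8
1.5 * 1.8 = 2.7
ratio = 10^2.7 = 501.19

501.19


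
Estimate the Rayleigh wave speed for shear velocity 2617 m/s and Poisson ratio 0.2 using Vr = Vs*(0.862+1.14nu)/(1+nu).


Numerator factor = 0.862 + 1.14*0.2 = 1.09
Denominator = 1 + 0.2 = 1.2
Vr = 2617 * 1.09 / 1.2 = 2377.11 m/s

2377.11


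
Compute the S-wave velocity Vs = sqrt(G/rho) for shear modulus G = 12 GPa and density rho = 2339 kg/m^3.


Convert G to Pa: G = 12e9 Pa
Compute G/rho = 12e9 / 2339 = 5130397.6058
Vs = sqrt(5130397.6058) = 2265.04 m/s

2265.04


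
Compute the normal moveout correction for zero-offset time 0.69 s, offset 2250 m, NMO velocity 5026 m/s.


x/Vnmo = 2250/5026 = 0.447672
(x/Vnmo)^2 = 0.20041
t0^2 = 0.4761
sqrt(0.4761 + 0.20041) = 0.822502
dt = 0.822502 - 0.69 = 0.132502

0.132502


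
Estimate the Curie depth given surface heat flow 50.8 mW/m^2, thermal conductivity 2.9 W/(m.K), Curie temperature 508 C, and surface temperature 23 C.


T_Curie - T_surf = 508 - 23 = 485 C
Convert q to W/m^2: 50.8 mW/m^2 = 0.0508 W/m^2
d = 485 * 2.9 / 0.0508 = 27687.01 m

27687.01


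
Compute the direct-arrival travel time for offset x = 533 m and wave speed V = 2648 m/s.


t = x / V
= 533 / 2648
= 0.2013 s

0.2013


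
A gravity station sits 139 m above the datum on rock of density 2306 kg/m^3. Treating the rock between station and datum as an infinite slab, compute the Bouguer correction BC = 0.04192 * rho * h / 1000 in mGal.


BC = 0.04192 * rho * h / 1000
= 0.04192 * 2306 * 139 / 1000
= 13.4368 mGal

13.4368


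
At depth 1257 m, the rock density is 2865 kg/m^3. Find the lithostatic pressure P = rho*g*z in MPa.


P = rho * g * z / 1e6
= 2865 * 9.81 * 1257 / 1e6
= 35328802.05 / 1e6
= 35.3288 MPa

35.3288


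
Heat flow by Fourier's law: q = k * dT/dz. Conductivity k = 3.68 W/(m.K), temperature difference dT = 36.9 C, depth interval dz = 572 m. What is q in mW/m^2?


q = k * dT / dz * 1000
= 3.68 * 36.9 / 572 * 1000
= 0.237399 * 1000
= 237.3986 mW/m^2

237.3986
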